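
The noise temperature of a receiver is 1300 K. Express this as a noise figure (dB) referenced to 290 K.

F = 1 + T_e/T₀ = 1 + 1300/290 = 5.48276
NF = 10 log₁₀(5.48276) = 7.39 dB

7.39 dB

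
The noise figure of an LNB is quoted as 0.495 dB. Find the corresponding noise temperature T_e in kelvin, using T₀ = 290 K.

F = 10^(0.495/10) = 1.12073
T_e = (F − 1)·T₀ = (1.12073 − 1) × 290 = 35.0 K

35.0 K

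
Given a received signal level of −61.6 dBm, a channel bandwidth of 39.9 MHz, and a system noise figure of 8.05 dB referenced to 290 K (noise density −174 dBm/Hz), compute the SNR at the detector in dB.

28.3 dB

Noise floor: N = −174 + 10 log₁₀(B) + NF
10 log₁₀(3.99×10⁷) = 76.01 dB
N = −174 + 76.01 + 8.05 = −89.94 dBm
SNR = P_sig − N = −61.6 − (−89.94) = 28.34 dB → 28.3 dB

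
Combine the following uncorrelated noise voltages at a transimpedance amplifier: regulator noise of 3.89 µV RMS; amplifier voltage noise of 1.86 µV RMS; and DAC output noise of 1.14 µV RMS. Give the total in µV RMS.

4.46 µV

Uncorrelated sources add in power (mean-square): V_tot = √(ΣV_i²)
V_tot = √[(3.89×10⁻⁶)² + (1.86×10⁻⁶)² + (1.14×10⁻⁶)²] = 4.46×10⁻⁶ V = 4.46 µV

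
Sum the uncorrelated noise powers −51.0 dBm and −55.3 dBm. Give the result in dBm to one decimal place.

Convert to linear, add, convert back:
P₁ = 7.94×10⁻⁹ W, P₂ = 2.95×10⁻⁹ W
P_tot = 1.09×10⁻⁸ W → 10 log₁₀(P_tot / 10⁻³) = −49.6 dBm

−49.6 dBm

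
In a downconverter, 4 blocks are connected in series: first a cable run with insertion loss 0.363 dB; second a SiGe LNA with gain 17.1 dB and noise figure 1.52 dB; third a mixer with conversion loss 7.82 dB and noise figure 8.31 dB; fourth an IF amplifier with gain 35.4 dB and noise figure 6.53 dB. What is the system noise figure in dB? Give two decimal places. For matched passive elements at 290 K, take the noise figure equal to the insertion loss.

Convert to linear (a loss of L dB is a gain of −L dB): F_i = 10^(NF_i/10), G_i = 10^(G_i,dB/10)
  Stage 1: F_1 = 10^(0.363/10) = 1.087, G_1 = 10^(−0.363/10) = 0.9198
  Stage 2: F_2 = 10^(1.52/10) = 1.419, G_2 = 10^(17.1/10) = 51.29
  Stage 3: F_3 = 10^(8.31/10) = 6.776, G_3 = 10^(−7.82/10) = 0.1652
  Stage 4: F_4 = 10^(6.53/10) = 4.498, G_4 = 10^(35.4/10) = 3467
Friis cascade:
  F = 1.087 + (1.419 − 1)/0.9198 + (6.776 − 1)/47.17 + (4.498 − 1)/7.793 = 2.114
NF = 10 log₁₀(2.114) = 3.25 dB

3.25 dB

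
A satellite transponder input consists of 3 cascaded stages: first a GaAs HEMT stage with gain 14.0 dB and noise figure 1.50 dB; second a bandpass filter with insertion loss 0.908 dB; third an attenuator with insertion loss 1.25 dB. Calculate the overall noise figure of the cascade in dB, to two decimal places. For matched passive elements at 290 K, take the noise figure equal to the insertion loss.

1.58 dB

Convert to linear (a loss of L dB is a gain of −L dB): F_i = 10^(NF_i/10), G_i = 10^(G_i,dB/10)
  Stage 1: F_1 = 10^(1.50/10) = 1.413, G_1 = 10^(14.0/10) = 25.12
  Stage 2: F_2 = 10^(0.908/10) = 1.233, G_2 = 10^(−0.908/10) = 0.8113
  Stage 3: F_3 = 10^(1.25/10) = 1.334, G_3 = 10^(−1.25/10) = 0.7499
Friis cascade:
  F = 1.413 + (1.233 − 1)/25.12 + (1.334 − 1)/20.38 = 1.438
NF = 10 log₁₀(1.438) = 1.58 dB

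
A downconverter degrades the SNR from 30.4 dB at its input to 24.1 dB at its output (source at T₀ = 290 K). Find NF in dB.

6.3 dB

NF (dB) = SNR_in(dB) − SNR_out(dB) when the source is at T₀
NF = 30.4 − 24.1 = 6.3 dB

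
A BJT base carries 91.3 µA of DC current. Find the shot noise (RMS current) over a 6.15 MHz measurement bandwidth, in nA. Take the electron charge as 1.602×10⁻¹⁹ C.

I_n = √(2qI·B)
2qI·B = 2 × 1.602×10⁻¹⁹ × 9.13×10⁻⁵ × 6.15×10⁶ = 1.80×10⁻¹⁶ A²
I_n = √(1.80×10⁻¹⁶) = 1.34×10⁻⁸ A = 13.4 nA

13.4 nA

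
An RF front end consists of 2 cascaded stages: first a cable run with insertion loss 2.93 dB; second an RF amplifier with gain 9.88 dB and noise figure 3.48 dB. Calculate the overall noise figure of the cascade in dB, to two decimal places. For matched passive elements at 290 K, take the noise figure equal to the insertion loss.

6.41 dB

Convert to linear (a loss of L dB is a gain of −L dB): F_i = 10^(NF_i/10), G_i = 10^(G_i,dB/10)
  Stage 1: F_1 = 10^(2.93/10) = 1.963, G_1 = 10^(−2.93/10) = 0.5093
  Stage 2: F_2 = 10^(3.48/10) = 2.228, G_2 = 10^(9.88/10) = 9.727
Friis cascade:
  F = 1.963 + (2.228 − 1)/0.5093 = 4.375
NF = 10 log₁₀(4.375) = 6.41 dB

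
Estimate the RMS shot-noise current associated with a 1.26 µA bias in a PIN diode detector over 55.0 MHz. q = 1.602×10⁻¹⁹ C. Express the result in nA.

4.71 nA

I_n = √(2qI·B)
2qI·B = 2 × 1.602×10⁻¹⁹ × 1.26×10⁻⁶ × 5.50×10⁷ = 2.22×10⁻¹⁷ A²
I_n = √(2.22×10⁻¹⁷) = 4.71×10⁻⁹ A = 4.71 nA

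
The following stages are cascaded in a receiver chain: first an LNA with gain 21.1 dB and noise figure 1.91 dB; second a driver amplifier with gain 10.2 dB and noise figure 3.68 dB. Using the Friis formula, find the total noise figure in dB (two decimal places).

1.94 dB

Convert to linear (a loss of L dB is a gain of −L dB): F_i = 10^(NF_i/10), G_i = 10^(G_i,dB/10)
  Stage 1: F_1 = 10^(1.91/10) = 1.552, G_1 = 10^(21.1/10) = 128.8
  Stage 2: F_2 = 10^(3.68/10) = 2.333, G_2 = 10^(10.2/10) = 10.47
Friis cascade:
  F = 1.552 + (2.333 − 1)/128.8 = 1.563
NF = 10 log₁₀(1.563) = 1.94 dB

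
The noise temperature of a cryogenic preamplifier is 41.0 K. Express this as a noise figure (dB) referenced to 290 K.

F = 1 + T_e/T₀ = 1 + 41.0/290 = 1.14138
NF = 10 log₁₀(1.14138) = 0.574 dB

0.574 dB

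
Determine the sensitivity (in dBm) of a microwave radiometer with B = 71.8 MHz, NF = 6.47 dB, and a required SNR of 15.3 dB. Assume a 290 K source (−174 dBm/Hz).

−73.7 dBm

Sensitivity = −174 + 10 log₁₀(B) + NF + SNR_min
= −174 + 78.56 + 6.47 + 15.3
= −73.67 dBm → −73.7 dBm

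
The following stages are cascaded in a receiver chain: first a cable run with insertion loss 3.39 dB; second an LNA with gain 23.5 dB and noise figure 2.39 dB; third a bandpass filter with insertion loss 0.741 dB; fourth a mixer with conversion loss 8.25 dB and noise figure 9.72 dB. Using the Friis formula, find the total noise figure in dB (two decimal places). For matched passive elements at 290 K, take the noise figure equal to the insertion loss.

Convert to linear (a loss of L dB is a gain of −L dB): F_i = 10^(NF_i/10), G_i = 10^(G_i,dB/10)
  Stage 1: F_1 = 10^(3.39/10) = 2.183, G_1 = 10^(−3.39/10) = 0.4581
  Stage 2: F_2 = 10^(2.39/10) = 1.734, G_2 = 10^(23.5/10) = 223.9
  Stage 3: F_3 = 10^(0.741/10) = 1.186, G_3 = 10^(−0.741/10) = 0.8431
  Stage 4: F_4 = 10^(9.72/10) = 9.376, G_4 = 10^(−8.25/10) = 0.1496
Friis cascade:
  F = 2.183 + (1.734 − 1)/0.4581 + (1.186 − 1)/102.6 + (9.376 − 1)/86.48 = 3.883
NF = 10 log₁₀(3.883) = 5.89 dB

5.89 dB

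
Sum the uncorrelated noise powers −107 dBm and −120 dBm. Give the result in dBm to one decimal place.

Convert to linear, add, convert back:
P₁ = 2.00×10⁻¹⁴ W, P₂ = 1.00×10⁻¹⁵ W
P_tot = 2.10×10⁻¹⁴ W → 10 log₁₀(P_tot / 10⁻³) = −106.8 dBm

−106.8 dBm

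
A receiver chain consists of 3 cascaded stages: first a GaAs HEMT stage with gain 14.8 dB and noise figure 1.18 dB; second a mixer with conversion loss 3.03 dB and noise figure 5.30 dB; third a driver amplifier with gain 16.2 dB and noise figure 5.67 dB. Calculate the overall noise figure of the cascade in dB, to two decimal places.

Convert to linear (a loss of L dB is a gain of −L dB): F_i = 10^(NF_i/10), G_i = 10^(G_i,dB/10)
  Stage 1: F_1 = 10^(1.18/10) = 1.312, G_1 = 10^(14.8/10) = 30.20
  Stage 2: F_2 = 10^(5.30/10) = 3.388, G_2 = 10^(−3.03/10) = 0.4977
  Stage 3: F_3 = 10^(5.67/10) = 3.690, G_3 = 10^(16.2/10) = 41.69
Friis cascade:
  F = 1.312 + (3.388 − 1)/30.20 + (3.690 − 1)/15.03 = 1.570
NF = 10 log₁₀(1.570) = 1.96 dB

1.96 dB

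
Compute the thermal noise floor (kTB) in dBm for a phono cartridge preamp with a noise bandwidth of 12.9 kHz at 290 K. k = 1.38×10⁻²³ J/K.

P_n = kTB = 1.38×10⁻²³ × 290 × 1.29×10⁴ = 5.16×10⁻¹⁷ W
In dBm: 10 log₁₀(5.16×10⁻¹⁷ / 10⁻³) = −132.9 dBm

−132.9 dBm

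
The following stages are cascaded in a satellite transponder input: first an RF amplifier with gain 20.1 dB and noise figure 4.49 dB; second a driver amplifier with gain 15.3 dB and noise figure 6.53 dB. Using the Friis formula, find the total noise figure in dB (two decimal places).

Convert to linear (a loss of L dB is a gain of −L dB): F_i = 10^(NF_i/10), G_i = 10^(G_i,dB/10)
  Stage 1: F_1 = 10^(4.49/10) = 2.812, G_1 = 10^(20.1/10) = 102.3
  Stage 2: F_2 = 10^(6.53/10) = 4.498, G_2 = 10^(15.3/10) = 33.88
Friis cascade:
  F = 2.812 + (4.498 − 1)/102.3 = 2.846
NF = 10 log₁₀(2.846) = 4.54 dB

4.54 dB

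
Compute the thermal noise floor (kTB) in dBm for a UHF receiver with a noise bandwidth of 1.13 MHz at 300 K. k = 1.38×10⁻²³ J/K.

P_n = kTB = 1.38×10⁻²³ × 300 × 1.13×10⁶ = 4.68×10⁻¹⁵ W
In dBm: 10 log₁₀(4.68×10⁻¹⁵ / 10⁻³) = −113.3 dBm

−113.3 dBm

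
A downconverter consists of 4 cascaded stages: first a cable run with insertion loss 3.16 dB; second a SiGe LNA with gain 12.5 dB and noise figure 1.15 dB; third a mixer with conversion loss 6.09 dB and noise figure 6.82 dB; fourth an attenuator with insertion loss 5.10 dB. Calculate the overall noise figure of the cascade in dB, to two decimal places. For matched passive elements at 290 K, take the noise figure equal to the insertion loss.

6.23 dB

Convert to linear (a loss of L dB is a gain of −L dB): F_i = 10^(NF_i/10), G_i = 10^(G_i,dB/10)
  Stage 1: F_1 = 10^(3.16/10) = 2.070, G_1 = 10^(−3.16/10) = 0.4831
  Stage 2: F_2 = 10^(1.15/10) = 1.303, G_2 = 10^(12.5/10) = 17.78
  Stage 3: F_3 = 10^(6.82/10) = 4.808, G_3 = 10^(−6.09/10) = 0.2460
  Stage 4: F_4 = 10^(5.10/10) = 3.236, G_4 = 10^(−5.10/10) = 0.3090
Friis cascade:
  F = 2.070 + (1.303 − 1)/0.4831 + (4.808 − 1)/8.590 + (3.236 − 1)/2.113 = 4.199
NF = 10 log₁₀(4.199) = 6.23 dB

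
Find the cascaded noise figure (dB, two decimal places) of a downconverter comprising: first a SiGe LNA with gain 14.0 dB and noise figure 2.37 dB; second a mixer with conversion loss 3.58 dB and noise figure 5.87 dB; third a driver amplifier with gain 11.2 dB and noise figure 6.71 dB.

3.37 dB

Convert to linear (a loss of L dB is a gain of −L dB): F_i = 10^(NF_i/10), G_i = 10^(G_i,dB/10)
  Stage 1: F_1 = 10^(2.37/10) = 1.726, G_1 = 10^(14.0/10) = 25.12
  Stage 2: F_2 = 10^(5.87/10) = 3.864, G_2 = 10^(−3.58/10) = 0.4385
  Stage 3: F_3 = 10^(6.71/10) = 4.688, G_3 = 10^(11.2/10) = 13.18
Friis cascade:
  F = 1.726 + (3.864 − 1)/25.12 + (4.688 − 1)/11.02 = 2.175
NF = 10 log₁₀(2.175) = 3.37 dB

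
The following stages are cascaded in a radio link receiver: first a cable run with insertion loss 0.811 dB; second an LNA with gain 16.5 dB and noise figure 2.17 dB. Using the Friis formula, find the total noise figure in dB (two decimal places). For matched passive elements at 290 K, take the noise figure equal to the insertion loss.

2.98 dB

Convert to linear (a loss of L dB is a gain of −L dB): F_i = 10^(NF_i/10), G_i = 10^(G_i,dB/10)
  Stage 1: F_1 = 10^(0.811/10) = 1.205, G_1 = 10^(−0.811/10) = 0.8297
  Stage 2: F_2 = 10^(2.17/10) = 1.648, G_2 = 10^(16.5/10) = 44.67
Friis cascade:
  F = 1.205 + (1.648 − 1)/0.8297 = 1.987
NF = 10 log₁₀(1.987) = 2.98 dB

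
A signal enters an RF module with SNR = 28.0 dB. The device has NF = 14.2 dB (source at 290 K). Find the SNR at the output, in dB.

By definition F = SNR_in/SNR_out, so in dB: SNR_out = SNR_in − NF
SNR_out = 28.0 − 14.2 = 13.8 dB

13.8 dB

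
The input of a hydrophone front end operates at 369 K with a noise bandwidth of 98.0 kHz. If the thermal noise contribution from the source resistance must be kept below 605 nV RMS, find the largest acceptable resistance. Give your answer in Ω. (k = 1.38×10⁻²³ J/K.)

183 Ω

Johnson–Nyquist: V_n = √(4kTRB) ⇒ R = V_n² / (4kTB)
4kTB = 4 × 1.38×10⁻²³ × 369 × 9.80×10⁴ = 2.00×10⁻¹⁵
R = (6.05×10⁻⁷)² / 2.00×10⁻¹⁵ = 1.83×10² Ω = 183 Ω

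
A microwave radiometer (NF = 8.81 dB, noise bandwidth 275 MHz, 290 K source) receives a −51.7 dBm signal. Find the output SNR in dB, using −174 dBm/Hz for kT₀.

Noise floor: N = −174 + 10 log₁₀(B) + NF
10 log₁₀(2.75×10⁸) = 84.39 dB
N = −174 + 84.39 + 8.81 = −80.80 dBm
SNR = P_sig − N = −51.7 − (−80.80) = 29.10 dB → 29.1 dB

29.1 dB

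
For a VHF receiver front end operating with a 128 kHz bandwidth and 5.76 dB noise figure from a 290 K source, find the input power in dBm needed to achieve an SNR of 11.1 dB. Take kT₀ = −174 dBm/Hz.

Sensitivity = −174 + 10 log₁₀(B) + NF + SNR_min
= −174 + 51.07 + 5.76 + 11.1
= −106.07 dBm → −106.1 dBm

−106.1 dBm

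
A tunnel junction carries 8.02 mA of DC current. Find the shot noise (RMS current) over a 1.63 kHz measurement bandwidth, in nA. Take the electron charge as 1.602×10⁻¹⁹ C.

I_n = √(2qI·B)
2qI·B = 2 × 1.602×10⁻¹⁹ × 8.02×10⁻³ × 1.63×10³ = 4.19×10⁻¹⁸ A²
I_n = √(4.19×10⁻¹⁸) = 2.05×10⁻⁹ A = 2.05 nA

2.05 nA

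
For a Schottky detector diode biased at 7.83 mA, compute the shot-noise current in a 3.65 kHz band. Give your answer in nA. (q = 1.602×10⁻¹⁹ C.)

3.03 nA

I_n = √(2qI·B)
2qI·B = 2 × 1.602×10⁻¹⁹ × 7.83×10⁻³ × 3.65×10³ = 9.16×10⁻¹⁸ A²
I_n = √(9.16×10⁻¹⁸) = 3.03×10⁻⁹ A = 3.03 nA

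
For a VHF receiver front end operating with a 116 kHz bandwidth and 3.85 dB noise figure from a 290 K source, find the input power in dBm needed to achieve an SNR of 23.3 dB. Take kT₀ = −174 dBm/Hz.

Sensitivity = −174 + 10 log₁₀(B) + NF + SNR_min
= −174 + 50.64 + 3.85 + 23.3
= −96.21 dBm → −96.2 dBm

−96.2 dBm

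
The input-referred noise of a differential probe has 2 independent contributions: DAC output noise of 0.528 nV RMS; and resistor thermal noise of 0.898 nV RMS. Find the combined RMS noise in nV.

Uncorrelated sources add in power (mean-square): V_tot = √(ΣV_i²)
V_tot = √[(5.28×10⁻¹⁰)² + (8.98×10⁻¹⁰)²] = 1.04×10⁻⁹ V = 1.04 nV

1.04 nV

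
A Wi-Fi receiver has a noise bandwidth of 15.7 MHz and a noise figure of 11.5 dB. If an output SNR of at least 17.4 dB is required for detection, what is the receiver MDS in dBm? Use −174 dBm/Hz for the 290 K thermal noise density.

Sensitivity = −174 + 10 log₁₀(B) + NF + SNR_min
= −174 + 71.96 + 11.5 + 17.4
= −73.14 dBm → −73.1 dBm

−73.1 dBm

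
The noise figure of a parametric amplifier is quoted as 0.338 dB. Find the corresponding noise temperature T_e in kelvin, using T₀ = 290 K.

F = 10^(0.338/10) = 1.08094
T_e = (F − 1)·T₀ = (1.08094 − 1) × 290 = 23.5 K

23.5 K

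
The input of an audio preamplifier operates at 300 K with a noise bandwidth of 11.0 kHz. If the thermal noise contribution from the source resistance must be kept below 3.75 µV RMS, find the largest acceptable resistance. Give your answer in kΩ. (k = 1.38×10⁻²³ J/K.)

Johnson–Nyquist: V_n = √(4kTRB) ⇒ R = V_n² / (4kTB)
4kTB = 4 × 1.38×10⁻²³ × 300 × 1.10×10⁴ = 1.82×10⁻¹⁶
R = (3.75×10⁻⁶)² / 1.82×10⁻¹⁶ = 7.72×10⁴ Ω = 77.2 kΩ

77.2 kΩ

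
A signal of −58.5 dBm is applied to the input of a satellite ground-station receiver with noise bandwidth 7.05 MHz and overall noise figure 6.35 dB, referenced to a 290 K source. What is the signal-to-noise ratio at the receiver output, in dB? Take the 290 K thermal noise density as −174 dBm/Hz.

40.7 dB

Noise floor: N = −174 + 10 log₁₀(B) + NF
10 log₁₀(7.05×10⁶) = 68.48 dB
N = −174 + 68.48 + 6.35 = −99.17 dBm
SNR = P_sig − N = −58.5 − (−99.17) = 40.67 dB → 40.7 dB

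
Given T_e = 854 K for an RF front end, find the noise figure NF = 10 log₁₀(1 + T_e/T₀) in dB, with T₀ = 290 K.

F = 1 + T_e/T₀ = 1 + 854/290 = 3.94483
NF = 10 log₁₀(3.94483) = 5.96 dB

5.96 dB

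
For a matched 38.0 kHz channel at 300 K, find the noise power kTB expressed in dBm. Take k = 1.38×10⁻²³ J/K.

−128.0 dBm

P_n = kTB = 1.38×10⁻²³ × 300 × 3.80×10⁴ = 1.57×10⁻¹⁶ W
In dBm: 10 log₁₀(1.57×10⁻¹⁶ / 10⁻³) = −128.0 dBm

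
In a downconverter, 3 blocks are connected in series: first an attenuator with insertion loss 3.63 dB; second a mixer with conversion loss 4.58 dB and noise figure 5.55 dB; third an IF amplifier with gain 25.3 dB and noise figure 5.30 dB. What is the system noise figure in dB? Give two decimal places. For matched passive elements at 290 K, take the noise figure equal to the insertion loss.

13.82 dB

Convert to linear (a loss of L dB is a gain of −L dB): F_i = 10^(NF_i/10), G_i = 10^(G_i,dB/10)
  Stage 1: F_1 = 10^(3.63/10) = 2.307, G_1 = 10^(−3.63/10) = 0.4335
  Stage 2: F_2 = 10^(5.55/10) = 3.589, G_2 = 10^(−4.58/10) = 0.3483
  Stage 3: F_3 = 10^(5.30/10) = 3.388, G_3 = 10^(25.3/10) = 338.8
Friis cascade:
  F = 2.307 + (3.589 − 1)/0.4335 + (3.388 − 1)/0.1510 = 24.10
NF = 10 log₁₀(24.10) = 13.82 dB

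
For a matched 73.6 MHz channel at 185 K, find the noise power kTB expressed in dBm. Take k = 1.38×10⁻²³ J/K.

−97.3 dBm

P_n = kTB = 1.38×10⁻²³ × 185 × 7.36×10⁷ = 1.88×10⁻¹³ W
In dBm: 10 log₁₀(1.88×10⁻¹³ / 10⁻³) = −97.3 dBm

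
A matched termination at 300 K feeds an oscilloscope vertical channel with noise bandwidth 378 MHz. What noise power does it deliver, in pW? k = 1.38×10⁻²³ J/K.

P_n = kTB = 1.38×10⁻²³ × 300 × 3.78×10⁸ = 1.56×10⁻¹² W = 1.56 pW

1.56 pW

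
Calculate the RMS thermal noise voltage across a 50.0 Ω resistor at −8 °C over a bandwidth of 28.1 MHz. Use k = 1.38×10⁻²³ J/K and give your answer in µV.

T = −8 °C + 273.15 = 265.15 K
V_n = √(4kTRB)
4kTRB = 4 × 1.38×10⁻²³ × 265.15 × 5.00×10¹ × 2.81×10⁷ = 2.06×10⁻¹¹ V²
V_n = √(2.06×10⁻¹¹) = 4.53×10⁻⁶ V = 4.53 µV

4.53 µV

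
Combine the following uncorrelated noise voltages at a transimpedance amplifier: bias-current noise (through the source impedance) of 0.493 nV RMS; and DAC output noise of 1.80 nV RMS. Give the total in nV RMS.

Uncorrelated sources add in power (mean-square): V_tot = √(ΣV_i²)
V_tot = √[(4.93×10⁻¹⁰)² + (1.80×10⁻⁹)²] = 1.87×10⁻⁹ V = 1.87 nV

1.87 nV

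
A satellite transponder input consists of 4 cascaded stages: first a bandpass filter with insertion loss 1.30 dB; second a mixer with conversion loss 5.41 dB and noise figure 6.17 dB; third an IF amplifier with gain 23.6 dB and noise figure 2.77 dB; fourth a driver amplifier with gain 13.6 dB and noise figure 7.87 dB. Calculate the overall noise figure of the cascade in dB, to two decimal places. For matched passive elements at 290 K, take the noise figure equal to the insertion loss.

Convert to linear (a loss of L dB is a gain of −L dB): F_i = 10^(NF_i/10), G_i = 10^(G_i,dB/10)
  Stage 1: F_1 = 10^(1.30/10) = 1.349, G_1 = 10^(−1.30/10) = 0.7413
  Stage 2: F_2 = 10^(6.17/10) = 4.140, G_2 = 10^(−5.41/10) = 0.2877
  Stage 3: F_3 = 10^(2.77/10) = 1.892, G_3 = 10^(23.6/10) = 229.1
  Stage 4: F_4 = 10^(7.87/10) = 6.124, G_4 = 10^(13.6/10) = 22.91
Friis cascade:
  F = 1.349 + (4.140 − 1)/0.7413 + (1.892 − 1)/0.2133 + (6.124 − 1)/48.87 = 9.873
NF = 10 log₁₀(9.873) = 9.94 dB

9.94 dB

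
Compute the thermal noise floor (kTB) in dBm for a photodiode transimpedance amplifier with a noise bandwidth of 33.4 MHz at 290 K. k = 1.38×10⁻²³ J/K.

−98.7 dBm

P_n = kTB = 1.38×10⁻²³ × 290 × 3.34×10⁷ = 1.34×10⁻¹³ W
In dBm: 10 log₁₀(1.34×10⁻¹³ / 10⁻³) = −98.7 dBm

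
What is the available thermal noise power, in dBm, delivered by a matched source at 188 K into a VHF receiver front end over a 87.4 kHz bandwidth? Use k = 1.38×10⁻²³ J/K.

P_n = kTB = 1.38×10⁻²³ × 188 × 8.74×10⁴ = 2.27×10⁻¹⁶ W
In dBm: 10 log₁₀(2.27×10⁻¹⁶ / 10⁻³) = −126.4 dBm

−126.4 dBm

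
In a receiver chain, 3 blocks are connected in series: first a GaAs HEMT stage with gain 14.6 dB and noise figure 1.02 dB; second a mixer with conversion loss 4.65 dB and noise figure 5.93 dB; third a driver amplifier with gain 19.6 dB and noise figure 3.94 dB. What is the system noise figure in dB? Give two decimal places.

1.81 dB

Convert to linear (a loss of L dB is a gain of −L dB): F_i = 10^(NF_i/10), G_i = 10^(G_i,dB/10)
  Stage 1: F_1 = 10^(1.02/10) = 1.265, G_1 = 10^(14.6/10) = 28.84
  Stage 2: F_2 = 10^(5.93/10) = 3.917, G_2 = 10^(−4.65/10) = 0.3428
  Stage 3: F_3 = 10^(3.94/10) = 2.477, G_3 = 10^(19.6/10) = 91.20
Friis cascade:
  F = 1.265 + (3.917 − 1)/28.84 + (2.477 − 1)/9.886 = 1.515
NF = 10 log₁₀(1.515) = 1.81 dB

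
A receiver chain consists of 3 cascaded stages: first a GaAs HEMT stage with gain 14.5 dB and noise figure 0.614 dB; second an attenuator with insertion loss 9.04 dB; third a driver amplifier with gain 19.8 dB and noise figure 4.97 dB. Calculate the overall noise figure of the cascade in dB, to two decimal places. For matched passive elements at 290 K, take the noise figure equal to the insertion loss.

Convert to linear (a loss of L dB is a gain of −L dB): F_i = 10^(NF_i/10), G_i = 10^(G_i,dB/10)
  Stage 1: F_1 = 10^(0.614/10) = 1.152, G_1 = 10^(14.5/10) = 28.18
  Stage 2: F_2 = 10^(9.04/10) = 8.017, G_2 = 10^(−9.04/10) = 0.1247
  Stage 3: F_3 = 10^(4.97/10) = 3.141, G_3 = 10^(19.8/10) = 95.50
Friis cascade:
  F = 1.152 + (8.017 − 1)/28.18 + (3.141 − 1)/3.516 = 2.010
NF = 10 log₁₀(2.010) = 3.03 dB

3.03 dB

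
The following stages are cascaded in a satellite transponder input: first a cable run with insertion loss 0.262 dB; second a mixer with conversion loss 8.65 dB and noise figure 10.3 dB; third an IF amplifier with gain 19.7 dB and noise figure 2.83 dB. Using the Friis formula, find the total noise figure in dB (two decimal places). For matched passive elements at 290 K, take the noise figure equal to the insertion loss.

Convert to linear (a loss of L dB is a gain of −L dB): F_i = 10^(NF_i/10), G_i = 10^(G_i,dB/10)
  Stage 1: F_1 = 10^(0.262/10) = 1.062, G_1 = 10^(−0.262/10) = 0.9415
  Stage 2: F_2 = 10^(10.3/10) = 10.72, G_2 = 10^(−8.65/10) = 0.1365
  Stage 3: F_3 = 10^(2.83/10) = 1.919, G_3 = 10^(19.7/10) = 93.33
Friis cascade:
  F = 1.062 + (10.72 − 1)/0.9415 + (1.919 − 1)/0.1285 = 18.53
NF = 10 log₁₀(18.53) = 12.68 dB

12.68 dB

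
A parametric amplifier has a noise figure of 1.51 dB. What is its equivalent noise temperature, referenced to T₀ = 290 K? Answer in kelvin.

F = 10^(1.51/10) = 1.41579
T_e = (F − 1)·T₀ = (1.41579 − 1) × 290 = 121 K

121 K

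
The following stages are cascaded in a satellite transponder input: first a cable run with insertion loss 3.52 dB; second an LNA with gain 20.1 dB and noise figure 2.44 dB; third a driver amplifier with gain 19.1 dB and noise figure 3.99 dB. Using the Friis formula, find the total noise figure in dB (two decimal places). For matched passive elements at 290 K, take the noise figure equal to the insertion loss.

Convert to linear (a loss of L dB is a gain of −L dB): F_i = 10^(NF_i/10), G_i = 10^(G_i,dB/10)
  Stage 1: F_1 = 10^(3.52/10) = 2.249, G_1 = 10^(−3.52/10) = 0.4446
  Stage 2: F_2 = 10^(2.44/10) = 1.754, G_2 = 10^(20.1/10) = 102.3
  Stage 3: F_3 = 10^(3.99/10) = 2.506, G_3 = 10^(19.1/10) = 81.28
Friis cascade:
  F = 2.249 + (1.754 − 1)/0.4446 + (2.506 − 1)/45.50 = 3.978
NF = 10 log₁₀(3.978) = 6.00 dB

6.00 dB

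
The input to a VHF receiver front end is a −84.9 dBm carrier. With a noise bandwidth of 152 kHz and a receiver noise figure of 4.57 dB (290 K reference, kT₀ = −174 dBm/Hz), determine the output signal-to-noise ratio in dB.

32.7 dB

Noise floor: N = −174 + 10 log₁₀(B) + NF
10 log₁₀(1.52×10⁵) = 51.82 dB
N = −174 + 51.82 + 4.57 = −117.61 dBm
SNR = P_sig − N = −84.9 − (−117.61) = 32.71 dB → 32.7 dB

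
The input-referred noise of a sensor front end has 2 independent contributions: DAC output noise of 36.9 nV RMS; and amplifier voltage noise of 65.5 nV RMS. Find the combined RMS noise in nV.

Uncorrelated sources add in power (mean-square): V_tot = √(ΣV_i²)
V_tot = √[(3.69×10⁻⁸)² + (6.55×10⁻⁸)²] = 7.52×10⁻⁸ V = 75.2 nV

75.2 nV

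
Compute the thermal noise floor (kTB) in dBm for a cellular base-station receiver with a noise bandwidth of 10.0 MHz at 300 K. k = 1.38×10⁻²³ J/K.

P_n = kTB = 1.38×10⁻²³ × 300 × 1.00×10⁷ = 4.14×10⁻¹⁴ W
In dBm: 10 log₁₀(4.14×10⁻¹⁴ / 10⁻³) = −103.8 dBm

−103.8 dBm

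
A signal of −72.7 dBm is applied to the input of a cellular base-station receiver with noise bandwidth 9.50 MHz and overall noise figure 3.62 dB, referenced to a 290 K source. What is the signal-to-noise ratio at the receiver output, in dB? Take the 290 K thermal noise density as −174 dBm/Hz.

27.9 dB

Noise floor: N = −174 + 10 log₁₀(B) + NF
10 log₁₀(9.50×10⁶) = 69.78 dB
N = −174 + 69.78 + 3.62 = −100.60 dBm
SNR = P_sig − N = −72.7 − (−100.60) = 27.90 dB → 27.9 dB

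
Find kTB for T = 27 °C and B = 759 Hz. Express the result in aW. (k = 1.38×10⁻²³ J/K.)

3.14 aW

T = 27 °C + 273.15 = 300.15 K
P_n = kTB = 1.38×10⁻²³ × 300.15 × 7.59×10² = 3.14×10⁻¹⁸ W = 3.14 aW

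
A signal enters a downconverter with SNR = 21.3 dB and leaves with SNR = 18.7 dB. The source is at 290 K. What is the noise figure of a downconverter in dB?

2.6 dB

NF (dB) = SNR_in(dB) − SNR_out(dB) when the source is at T₀
NF = 21.3 − 18.7 = 2.6 dB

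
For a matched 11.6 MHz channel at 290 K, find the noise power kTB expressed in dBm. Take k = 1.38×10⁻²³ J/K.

P_n = kTB = 1.38×10⁻²³ × 290 × 1.16×10⁷ = 4.64×10⁻¹⁴ W
In dBm: 10 log₁₀(4.64×10⁻¹⁴ / 10⁻³) = −103.3 dBm

−103.3 dBm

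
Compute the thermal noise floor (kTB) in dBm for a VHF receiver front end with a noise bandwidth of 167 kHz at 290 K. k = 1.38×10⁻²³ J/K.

P_n = kTB = 1.38×10⁻²³ × 290 × 1.67×10⁵ = 6.68×10⁻¹⁶ W
In dBm: 10 log₁₀(6.68×10⁻¹⁶ / 10⁻³) = −121.8 dBm

−121.8 dBm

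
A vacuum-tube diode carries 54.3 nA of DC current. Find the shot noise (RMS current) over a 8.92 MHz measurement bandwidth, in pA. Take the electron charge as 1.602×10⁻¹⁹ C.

394 pA

I_n = √(2qI·B)
2qI·B = 2 × 1.602×10⁻¹⁹ × 5.43×10⁻⁸ × 8.92×10⁶ = 1.55×10⁻¹⁹ A²
I_n = √(1.55×10⁻¹⁹) = 3.94×10⁻¹⁰ A = 394 pA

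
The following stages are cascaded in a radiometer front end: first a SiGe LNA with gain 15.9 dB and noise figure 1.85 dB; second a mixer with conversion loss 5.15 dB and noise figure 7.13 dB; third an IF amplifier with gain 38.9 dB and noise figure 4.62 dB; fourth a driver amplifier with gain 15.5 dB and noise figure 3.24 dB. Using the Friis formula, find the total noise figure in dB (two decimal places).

2.55 dB

Convert to linear (a loss of L dB is a gain of −L dB): F_i = 10^(NF_i/10), G_i = 10^(G_i,dB/10)
  Stage 1: F_1 = 10^(1.85/10) = 1.531, G_1 = 10^(15.9/10) = 38.90
  Stage 2: F_2 = 10^(7.13/10) = 5.164, G_2 = 10^(−5.15/10) = 0.3055
  Stage 3: F_3 = 10^(4.62/10) = 2.897, G_3 = 10^(38.9/10) = 7762
  Stage 4: F_4 = 10^(3.24/10) = 2.109, G_4 = 10^(15.5/10) = 35.48
Friis cascade:
  F = 1.531 + (5.164 − 1)/38.90 + (2.897 − 1)/11.89 + (2.109 − 1)/9.226×10⁴ = 1.798
NF = 10 log₁₀(1.798) = 2.55 dB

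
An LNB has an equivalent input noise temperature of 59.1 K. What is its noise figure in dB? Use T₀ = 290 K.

F = 1 + T_e/T₀ = 1 + 59.1/290 = 1.20379
NF = 10 log₁₀(1.20379) = 0.806 dB

0.806 dB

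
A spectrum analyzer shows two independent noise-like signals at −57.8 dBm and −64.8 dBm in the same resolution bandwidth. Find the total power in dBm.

Convert to linear, add, convert back:
P₁ = 1.66×10⁻⁹ W, P₂ = 3.31×10⁻¹⁰ W
P_tot = 1.99×10⁻⁹ W → 10 log₁₀(P_tot / 10⁻³) = −57.0 dBm

−57.0 dBm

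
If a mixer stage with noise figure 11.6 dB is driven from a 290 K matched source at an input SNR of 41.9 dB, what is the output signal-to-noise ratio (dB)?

By definition F = SNR_in/SNR_out, so in dB: SNR_out = SNR_in − NF
SNR_out = 41.9 − 11.6 = 30.3 dB

30.3 dB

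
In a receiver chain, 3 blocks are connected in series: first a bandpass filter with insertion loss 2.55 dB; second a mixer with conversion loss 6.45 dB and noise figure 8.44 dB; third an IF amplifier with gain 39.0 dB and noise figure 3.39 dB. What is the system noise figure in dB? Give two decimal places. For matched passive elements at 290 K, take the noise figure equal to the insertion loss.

Convert to linear (a loss of L dB is a gain of −L dB): F_i = 10^(NF_i/10), G_i = 10^(G_i,dB/10)
  Stage 1: F_1 = 10^(2.55/10) = 1.799, G_1 = 10^(−2.55/10) = 0.5559
  Stage 2: F_2 = 10^(8.44/10) = 6.982, G_2 = 10^(−6.45/10) = 0.2265
  Stage 3: F_3 = 10^(3.39/10) = 2.183, G_3 = 10^(39.0/10) = 7943
Friis cascade:
  F = 1.799 + (6.982 − 1)/0.5559 + (2.183 − 1)/0.1259 = 21.96
NF = 10 log₁₀(21.96) = 13.42 dB

13.42 dB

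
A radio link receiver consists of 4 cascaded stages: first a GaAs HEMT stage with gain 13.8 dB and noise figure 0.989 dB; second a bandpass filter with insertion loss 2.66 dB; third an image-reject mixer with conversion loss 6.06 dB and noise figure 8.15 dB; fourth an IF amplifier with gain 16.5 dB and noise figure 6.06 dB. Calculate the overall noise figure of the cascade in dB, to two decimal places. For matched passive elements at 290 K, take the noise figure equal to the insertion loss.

Convert to linear (a loss of L dB is a gain of −L dB): F_i = 10^(NF_i/10), G_i = 10^(G_i,dB/10)
  Stage 1: F_1 = 10^(0.989/10) = 1.256, G_1 = 10^(13.8/10) = 23.99
  Stage 2: F_2 = 10^(2.66/10) = 1.845, G_2 = 10^(−2.66/10) = 0.5420
  Stage 3: F_3 = 10^(8.15/10) = 6.531, G_3 = 10^(−6.06/10) = 0.2477
  Stage 4: F_4 = 10^(6.06/10) = 4.036, G_4 = 10^(16.5/10) = 44.67
Friis cascade:
  F = 1.256 + (1.845 − 1)/23.99 + (6.531 − 1)/13.00 + (4.036 − 1)/3.221 = 2.659
NF = 10 log₁₀(2.659) = 4.25 dB

4.25 dB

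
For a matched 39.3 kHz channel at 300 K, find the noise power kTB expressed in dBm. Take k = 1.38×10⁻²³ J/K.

−127.9 dBm

P_n = kTB = 1.38×10⁻²³ × 300 × 3.93×10⁴ = 1.63×10⁻¹⁶ W
In dBm: 10 log₁₀(1.63×10⁻¹⁶ / 10⁻³) = −127.9 dBm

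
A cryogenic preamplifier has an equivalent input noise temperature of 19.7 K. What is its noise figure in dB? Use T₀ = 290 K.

F = 1 + T_e/T₀ = 1 + 19.7/290 = 1.06793
NF = 10 log₁₀(1.06793) = 0.285 dB

0.285 dB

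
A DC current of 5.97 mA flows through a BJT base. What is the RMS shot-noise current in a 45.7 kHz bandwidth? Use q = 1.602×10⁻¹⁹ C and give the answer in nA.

9.35 nA

I_n = √(2qI·B)
2qI·B = 2 × 1.602×10⁻¹⁹ × 5.97×10⁻³ × 4.57×10⁴ = 8.74×10⁻¹⁷ A²
I_n = √(8.74×10⁻¹⁷) = 9.35×10⁻⁹ A = 9.35 nA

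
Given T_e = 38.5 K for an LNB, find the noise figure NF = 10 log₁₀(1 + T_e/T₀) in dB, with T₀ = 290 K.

0.541 dB

F = 1 + T_e/T₀ = 1 + 38.5/290 = 1.13276
NF = 10 log₁₀(1.13276) = 0.541 dB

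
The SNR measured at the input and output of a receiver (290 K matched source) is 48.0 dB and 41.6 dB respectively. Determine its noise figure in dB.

6.4 dB

NF (dB) = SNR_in(dB) − SNR_out(dB) when the source is at T₀
NF = 48.0 − 41.6 = 6.4 dB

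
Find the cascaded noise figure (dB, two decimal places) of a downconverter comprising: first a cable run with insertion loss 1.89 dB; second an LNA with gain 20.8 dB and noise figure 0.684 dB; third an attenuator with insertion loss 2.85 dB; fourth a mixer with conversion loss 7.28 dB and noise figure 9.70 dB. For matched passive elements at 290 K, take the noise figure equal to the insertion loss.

3.07 dB

Convert to linear (a loss of L dB is a gain of −L dB): F_i = 10^(NF_i/10), G_i = 10^(G_i,dB/10)
  Stage 1: F_1 = 10^(1.89/10) = 1.545, G_1 = 10^(−1.89/10) = 0.6471
  Stage 2: F_2 = 10^(0.684/10) = 1.171, G_2 = 10^(20.8/10) = 120.2
  Stage 3: F_3 = 10^(2.85/10) = 1.928, G_3 = 10^(−2.85/10) = 0.5188
  Stage 4: F_4 = 10^(9.70/10) = 9.333, G_4 = 10^(−7.28/10) = 0.1871
Friis cascade:
  F = 1.545 + (1.171 − 1)/0.6471 + (1.928 − 1)/77.80 + (9.333 − 1)/40.36 = 2.027
NF = 10 log₁₀(2.027) = 3.07 dB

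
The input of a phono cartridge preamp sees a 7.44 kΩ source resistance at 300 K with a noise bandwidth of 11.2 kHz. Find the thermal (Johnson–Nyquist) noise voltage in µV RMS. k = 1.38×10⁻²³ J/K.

V_n = √(4kTRB)
4kTRB = 4 × 1.38×10⁻²³ × 300 × 7.44×10³ × 1.12×10⁴ = 1.38×10⁻¹² V²
V_n = √(1.38×10⁻¹²) = 1.17×10⁻⁶ V = 1.17 µV

1.17 µV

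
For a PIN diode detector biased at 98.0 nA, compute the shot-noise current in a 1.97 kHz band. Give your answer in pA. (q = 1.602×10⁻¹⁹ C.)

7.86 pA

I_n = √(2qI·B)
2qI·B = 2 × 1.602×10⁻¹⁹ × 9.80×10⁻⁸ × 1.97×10³ = 6.19×10⁻²³ A²
I_n = √(6.19×10⁻²³) = 7.86×10⁻¹² A = 7.86 pA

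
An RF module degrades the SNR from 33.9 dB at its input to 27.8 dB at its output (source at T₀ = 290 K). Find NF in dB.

6.1 dB

NF (dB) = SNR_in(dB) − SNR_out(dB) when the source is at T₀
NF = 33.9 − 27.8 = 6.1 dB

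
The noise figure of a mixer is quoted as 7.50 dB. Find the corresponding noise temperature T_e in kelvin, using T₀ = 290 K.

F = 10^(7.50/10) = 5.62341
T_e = (F − 1)·T₀ = (5.62341 − 1) × 290 = 1341 K

1341 K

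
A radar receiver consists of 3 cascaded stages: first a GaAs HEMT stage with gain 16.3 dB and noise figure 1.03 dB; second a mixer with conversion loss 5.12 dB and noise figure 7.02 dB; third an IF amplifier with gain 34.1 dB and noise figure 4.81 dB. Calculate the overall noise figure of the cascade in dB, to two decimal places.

Convert to linear (a loss of L dB is a gain of −L dB): F_i = 10^(NF_i/10), G_i = 10^(G_i,dB/10)
  Stage 1: F_1 = 10^(1.03/10) = 1.268, G_1 = 10^(16.3/10) = 42.66
  Stage 2: F_2 = 10^(7.02/10) = 5.035, G_2 = 10^(−5.12/10) = 0.3076
  Stage 3: F_3 = 10^(4.81/10) = 3.027, G_3 = 10^(34.1/10) = 2570
Friis cascade:
  F = 1.268 + (5.035 − 1)/42.66 + (3.027 − 1)/13.12 = 1.517
NF = 10 log₁₀(1.517) = 1.81 dB

1.81 dB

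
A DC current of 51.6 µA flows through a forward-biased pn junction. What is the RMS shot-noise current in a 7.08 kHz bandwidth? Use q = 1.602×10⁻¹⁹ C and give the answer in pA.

342 pA

I_n = √(2qI·B)
2qI·B = 2 × 1.602×10⁻¹⁹ × 5.16×10⁻⁵ × 7.08×10³ = 1.17×10⁻¹⁹ A²
I_n = √(1.17×10⁻¹⁹) = 3.42×10⁻¹⁰ A = 342 pA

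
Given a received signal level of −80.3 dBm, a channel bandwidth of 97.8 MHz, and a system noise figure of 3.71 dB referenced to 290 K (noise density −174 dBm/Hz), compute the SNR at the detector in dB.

Noise floor: N = −174 + 10 log₁₀(B) + NF
10 log₁₀(9.78×10⁷) = 79.9 dB
N = −174 + 79.9 + 3.71 = −90.39 dBm
SNR = P_sig − N = −80.3 − (−90.39) = 10.09 dB → 10.1 dB

10.1 dB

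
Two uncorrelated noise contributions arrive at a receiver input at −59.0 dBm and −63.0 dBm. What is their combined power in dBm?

Convert to linear, add, convert back:
P₁ = 1.26×10⁻⁹ W, P₂ = 5.01×10⁻¹⁰ W
P_tot = 1.76×10⁻⁹ W → 10 log₁₀(P_tot / 10⁻³) = −57.5 dBm

−57.5 dBm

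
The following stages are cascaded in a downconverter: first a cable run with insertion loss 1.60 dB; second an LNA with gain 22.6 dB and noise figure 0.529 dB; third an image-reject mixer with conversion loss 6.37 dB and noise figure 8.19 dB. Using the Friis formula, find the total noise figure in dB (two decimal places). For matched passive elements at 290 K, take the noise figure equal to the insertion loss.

Convert to linear (a loss of L dB is a gain of −L dB): F_i = 10^(NF_i/10), G_i = 10^(G_i,dB/10)
  Stage 1: F_1 = 10^(1.60/10) = 1.445, G_1 = 10^(−1.60/10) = 0.6918
  Stage 2: F_2 = 10^(0.529/10) = 1.130, G_2 = 10^(22.6/10) = 182.0
  Stage 3: F_3 = 10^(8.19/10) = 6.592, G_3 = 10^(−6.37/10) = 0.2307
Friis cascade:
  F = 1.445 + (1.130 − 1)/0.6918 + (6.592 − 1)/125.9 = 1.677
NF = 10 log₁₀(1.677) = 2.25 dB

2.25 dB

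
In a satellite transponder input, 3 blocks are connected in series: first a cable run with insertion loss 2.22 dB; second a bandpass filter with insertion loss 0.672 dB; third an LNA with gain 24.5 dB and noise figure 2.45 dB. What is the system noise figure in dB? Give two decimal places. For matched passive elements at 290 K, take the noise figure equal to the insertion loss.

5.34 dB

Convert to linear (a loss of L dB is a gain of −L dB): F_i = 10^(NF_i/10), G_i = 10^(G_i,dB/10)
  Stage 1: F_1 = 10^(2.22/10) = 1.667, G_1 = 10^(−2.22/10) = 0.5998
  Stage 2: F_2 = 10^(0.672/10) = 1.167, G_2 = 10^(−0.672/10) = 0.8566
  Stage 3: F_3 = 10^(2.45/10) = 1.758, G_3 = 10^(24.5/10) = 281.8
Friis cascade:
  F = 1.667 + (1.167 − 1)/0.5998 + (1.758 − 1)/0.5138 = 3.421
NF = 10 log₁₀(3.421) = 5.34 dB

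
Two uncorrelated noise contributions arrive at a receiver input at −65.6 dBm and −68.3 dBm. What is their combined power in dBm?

−63.7 dBm

Convert to linear, add, convert back:
P₁ = 2.75×10⁻¹⁰ W, P₂ = 1.48×10⁻¹⁰ W
P_tot = 4.23×10⁻¹⁰ W → 10 log₁₀(P_tot / 10⁻³) = −63.7 dBm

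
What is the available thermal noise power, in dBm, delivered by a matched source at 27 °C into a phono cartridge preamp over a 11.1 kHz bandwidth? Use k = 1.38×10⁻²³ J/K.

−133.4 dBm

T = 27 °C + 273.15 = 300.15 K
P_n = kTB = 1.38×10⁻²³ × 300.15 × 1.11×10⁴ = 4.60×10⁻¹⁷ W
In dBm: 10 log₁₀(4.60×10⁻¹⁷ / 10⁻³) = −133.4 dBm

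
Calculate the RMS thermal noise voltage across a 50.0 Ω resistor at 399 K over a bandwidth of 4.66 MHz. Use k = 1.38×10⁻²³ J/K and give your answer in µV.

V_n = √(4kTRB)
4kTRB = 4 × 1.38×10⁻²³ × 399 × 5.00×10¹ × 4.66×10⁶ = 5.13×10⁻¹² V²
V_n = √(5.13×10⁻¹²) = 2.27×10⁻⁶ V = 2.27 µV

2.27 µV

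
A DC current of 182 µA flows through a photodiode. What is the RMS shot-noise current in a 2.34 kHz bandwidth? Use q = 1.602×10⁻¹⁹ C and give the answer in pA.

I_n = √(2qI·B)
2qI·B = 2 × 1.602×10⁻¹⁹ × 1.82×10⁻⁴ × 2.34×10³ = 1.36×10⁻¹⁹ A²
I_n = √(1.36×10⁻¹⁹) = 3.69×10⁻¹⁰ A = 369 pA

369 pA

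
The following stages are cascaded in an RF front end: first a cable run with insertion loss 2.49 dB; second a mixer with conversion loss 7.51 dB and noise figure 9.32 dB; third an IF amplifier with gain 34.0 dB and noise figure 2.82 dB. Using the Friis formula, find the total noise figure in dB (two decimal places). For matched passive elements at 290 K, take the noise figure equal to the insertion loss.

Convert to linear (a loss of L dB is a gain of −L dB): F_i = 10^(NF_i/10), G_i = 10^(G_i,dB/10)
  Stage 1: F_1 = 10^(2.49/10) = 1.774, G_1 = 10^(−2.49/10) = 0.5636
  Stage 2: F_2 = 10^(9.32/10) = 8.551, G_2 = 10^(−7.51/10) = 0.1774
  Stage 3: F_3 = 10^(2.82/10) = 1.914, G_3 = 10^(34.0/10) = 2512
Friis cascade:
  F = 1.774 + (8.551 − 1)/0.5636 + (1.914 − 1)/0.1000 = 24.31
NF = 10 log₁₀(24.31) = 13.86 dB

13.86 dB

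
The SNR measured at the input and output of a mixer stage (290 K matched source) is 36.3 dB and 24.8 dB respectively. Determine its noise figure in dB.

11.5 dB

NF (dB) = SNR_in(dB) − SNR_out(dB) when the source is at T₀
NF = 36.3 − 24.8 = 11.5 dB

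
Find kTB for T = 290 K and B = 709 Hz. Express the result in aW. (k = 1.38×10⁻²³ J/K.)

2.84 aW

P_n = kTB = 1.38×10⁻²³ × 290 × 7.09×10² = 2.84×10⁻¹⁸ W = 2.84 aW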